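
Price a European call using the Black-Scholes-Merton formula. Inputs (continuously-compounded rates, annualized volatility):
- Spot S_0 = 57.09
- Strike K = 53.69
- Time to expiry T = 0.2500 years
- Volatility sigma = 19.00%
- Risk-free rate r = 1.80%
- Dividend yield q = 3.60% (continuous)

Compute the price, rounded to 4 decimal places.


Answer: Price = 4.0117

Derivation:
d1 = (ln(S/K) + (r - q + 0.5*sigma^2) * T) / (sigma * sqrt(T)) = 0.64647058
d2 = d1 - sigma * sqrt(T) = 0.55147058
exp(-rT) = 0.99551011; exp(-qT) = 0.99104038
C = S_0 * exp(-qT) * N(d1) - K * exp(-rT) * N(d2)
N(d1) = 0.74101268; N(d2) = 0.70934444
C = 57.0900 * 0.99104038 * 0.74101268 - 53.6900 * 0.99551011 * 0.70934444 = 4.0117


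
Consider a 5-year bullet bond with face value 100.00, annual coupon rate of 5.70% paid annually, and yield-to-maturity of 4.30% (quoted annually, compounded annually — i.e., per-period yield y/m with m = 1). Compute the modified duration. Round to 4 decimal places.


Answer: Modified duration = 4.3203

Derivation:
Coupon per period c = face * coupon_rate / m = 5.700000
Periods per year m = 1; per-period yield y/m = 0.043000
Number of cashflows N = 5
Cashflows (t years, CF_t, discount factor 1/(1+y/m)^(m*t), PV):
  t = 1.0000: CF_t = 5.700000, DF = 0.958773, PV = 5.465005
  t = 2.0000: CF_t = 5.700000, DF = 0.919245, PV = 5.239698
  t = 3.0000: CF_t = 5.700000, DF = 0.881347, PV = 5.023680
  t = 4.0000: CF_t = 5.700000, DF = 0.845012, PV = 4.816567
  t = 5.0000: CF_t = 105.700000, DF = 0.810174, PV = 85.635423
Price P = sum_t PV_t = 106.180372
First compute Macaulay numerator sum_t t * PV_t:
  t * PV_t at t = 1.0000: 5.465005
  t * PV_t at t = 2.0000: 10.479396
  t * PV_t at t = 3.0000: 15.071039
  t * PV_t at t = 4.0000: 19.266269
  t * PV_t at t = 5.0000: 428.177113
Macaulay duration D = 478.458821 / 106.180372 = 4.506095
Modified duration = D / (1 + y/m) = 4.506095 / (1 + 0.043000) = 4.320321


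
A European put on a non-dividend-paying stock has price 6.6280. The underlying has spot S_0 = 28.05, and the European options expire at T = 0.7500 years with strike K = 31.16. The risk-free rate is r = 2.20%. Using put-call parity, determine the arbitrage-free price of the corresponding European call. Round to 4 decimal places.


Put-call parity: C - P = S_0 * exp(-qT) - K * exp(-rT).
S_0 * exp(-qT) = 28.0500 * 1.00000000 = 28.05000000
K * exp(-rT) = 31.1600 * 0.98363538 = 30.65007842
C = P + S*exp(-qT) - K*exp(-rT)
C = 6.6280 + 28.05000000 - 30.65007842 = 4.0279

Answer: Call price = 4.0279


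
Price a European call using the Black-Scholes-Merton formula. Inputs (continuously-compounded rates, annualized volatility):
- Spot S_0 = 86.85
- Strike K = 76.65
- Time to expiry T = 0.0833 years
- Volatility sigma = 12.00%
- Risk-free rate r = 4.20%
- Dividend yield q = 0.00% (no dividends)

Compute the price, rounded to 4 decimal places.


Answer: Price = 10.4678

Derivation:
d1 = (ln(S/K) + (r - q + 0.5*sigma^2) * T) / (sigma * sqrt(T)) = 3.72555646
d2 = d1 - sigma * sqrt(T) = 3.69092237
exp(-rT) = 0.99650751; exp(-qT) = 1.00000000
C = S_0 * exp(-qT) * N(d1) - K * exp(-rT) * N(d2)
N(d1) = 0.99990256; N(d2) = 0.99988828
C = 86.8500 * 1.00000000 * 0.99990256 - 76.6500 * 0.99650751 * 0.99988828 = 10.4678


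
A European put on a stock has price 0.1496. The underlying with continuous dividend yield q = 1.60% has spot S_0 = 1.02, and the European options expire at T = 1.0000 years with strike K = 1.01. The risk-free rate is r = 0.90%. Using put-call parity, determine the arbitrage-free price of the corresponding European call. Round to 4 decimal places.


Put-call parity: C - P = S_0 * exp(-qT) - K * exp(-rT).
S_0 * exp(-qT) = 1.0200 * 0.98412732 = 1.00380987
K * exp(-rT) = 1.0100 * 0.99104038 = 1.00095078
C = P + S*exp(-qT) - K*exp(-rT)
C = 0.1496 + 1.00380987 - 1.00095078 = 0.1525

Answer: Call price = 0.1525


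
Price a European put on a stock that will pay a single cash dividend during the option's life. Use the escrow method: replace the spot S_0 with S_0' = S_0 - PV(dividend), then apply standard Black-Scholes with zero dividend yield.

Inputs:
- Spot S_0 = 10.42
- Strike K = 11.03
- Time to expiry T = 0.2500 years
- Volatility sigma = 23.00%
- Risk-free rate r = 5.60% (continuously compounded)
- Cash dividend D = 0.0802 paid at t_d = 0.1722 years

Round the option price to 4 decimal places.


Answer: Price = 0.8007

Derivation:
PV(D) = D * exp(-r * t_d) = 0.0802 * 0.99040315 = 0.07943033
S_0' = S_0 - PV(D) = 10.4200 - 0.07943033 = 10.34056967
d1 = (ln(S_0'/K) + (r + sigma^2/2)*T) / (sigma*sqrt(T)) = -0.38201193
d2 = d1 - sigma*sqrt(T) = -0.49701193
exp(-rT) = 0.98609754
N(-d1) = 0.64877374; N(-d2) = 0.69040968
P = K * exp(-rT) * N(-d2) - S_0' * N(-d1) = 11.0300 * 0.98609754 * 0.69040968 - 10.34056967 * 0.64877374 = 0.8007


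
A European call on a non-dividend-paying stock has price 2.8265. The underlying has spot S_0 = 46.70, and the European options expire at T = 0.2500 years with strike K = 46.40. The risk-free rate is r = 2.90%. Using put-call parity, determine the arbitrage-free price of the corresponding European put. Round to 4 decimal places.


Put-call parity: C - P = S_0 * exp(-qT) - K * exp(-rT).
S_0 * exp(-qT) = 46.7000 * 1.00000000 = 46.70000000
K * exp(-rT) = 46.4000 * 0.99277622 = 46.06481651
P = C - S*exp(-qT) + K*exp(-rT)
P = 2.8265 - 46.70000000 + 46.06481651 = 2.1913

Answer: Put price = 2.1913


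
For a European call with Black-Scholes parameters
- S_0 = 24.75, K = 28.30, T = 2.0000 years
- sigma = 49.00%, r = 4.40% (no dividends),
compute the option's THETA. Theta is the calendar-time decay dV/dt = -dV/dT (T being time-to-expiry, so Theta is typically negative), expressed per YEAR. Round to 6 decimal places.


d1 = 0.2800484637; d2 = -0.4129161819
phi(d1) = 0.3836010863; exp(-qT) = 1.0000000000; exp(-rT) = 0.9157608767
Theta = -S*exp(-qT)*phi(d1)*sigma/(2*sqrt(T)) - r*K*exp(-rT)*N(d2) + q*S*exp(-qT)*N(d1)
N(d1) = 0.6102798384; N(d2) = 0.3398340124; sqrt(T) = 1.4142135624
Term 1 = -24.7500 * 1.0000000000 * 0.3836010863 * 0.4900 / (2 * 1.4142135624) = -1.6447735681
Term 2 = -0.0440 * 28.3000 * 0.9157608767 * 0.3398340124 = -0.3875145743
Term 3 = 0 (no dividend yield, q = 0)
Theta = -1.6447735681 + (-0.3875145743) + (0.0000000000) = -2.032288

Answer: Theta = -2.032288


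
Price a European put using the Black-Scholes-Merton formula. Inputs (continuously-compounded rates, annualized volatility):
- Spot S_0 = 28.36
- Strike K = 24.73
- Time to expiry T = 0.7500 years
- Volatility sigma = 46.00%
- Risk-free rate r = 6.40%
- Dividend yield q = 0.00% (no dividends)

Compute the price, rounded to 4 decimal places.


d1 = (ln(S/K) + (r - q + 0.5*sigma^2) * T) / (sigma * sqrt(T)) = 0.66348245
d2 = d1 - sigma * sqrt(T) = 0.26511076
exp(-rT) = 0.95313379; exp(-qT) = 1.00000000
P = K * exp(-rT) * N(-d2) - S_0 * exp(-qT) * N(-d1)
N(-d1) = 0.25351081; N(-d2) = 0.39546207
P = 24.7300 * 0.95313379 * 0.39546207 - 28.3600 * 1.00000000 * 0.25351081 = 2.1319

Answer: Price = 2.1319


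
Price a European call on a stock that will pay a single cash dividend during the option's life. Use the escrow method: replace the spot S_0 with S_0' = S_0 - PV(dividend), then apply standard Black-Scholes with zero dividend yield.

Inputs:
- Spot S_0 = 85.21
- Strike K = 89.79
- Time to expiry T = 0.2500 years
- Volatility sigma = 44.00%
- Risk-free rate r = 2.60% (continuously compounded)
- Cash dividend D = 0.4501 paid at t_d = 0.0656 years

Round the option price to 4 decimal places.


Answer: Price = 5.5993

Derivation:
PV(D) = D * exp(-r * t_d) = 0.4501 * 0.99829585 = 0.44933296
S_0' = S_0 - PV(D) = 85.2100 - 0.44933296 = 84.76066704
d1 = (ln(S_0'/K) + (r + sigma^2/2)*T) / (sigma*sqrt(T)) = -0.12246367
d2 = d1 - sigma*sqrt(T) = -0.34246367
exp(-rT) = 0.99352108
N(d1) = 0.45126591; N(d2) = 0.36600099
C = S_0' * N(d1) - K * exp(-rT) * N(d2) = 84.76066704 * 0.45126591 - 89.7900 * 0.99352108 * 0.36600099 = 5.5993


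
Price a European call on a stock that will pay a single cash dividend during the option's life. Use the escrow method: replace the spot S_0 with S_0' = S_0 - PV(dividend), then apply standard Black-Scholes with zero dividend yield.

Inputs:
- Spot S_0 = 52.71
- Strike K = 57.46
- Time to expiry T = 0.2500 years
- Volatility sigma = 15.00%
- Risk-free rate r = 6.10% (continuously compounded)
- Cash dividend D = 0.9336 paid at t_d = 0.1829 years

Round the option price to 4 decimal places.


Answer: Price = 0.2359

Derivation:
PV(D) = D * exp(-r * t_d) = 0.9336 * 0.98890511 = 0.92324181
S_0' = S_0 - PV(D) = 52.7100 - 0.92324181 = 51.78675819
d1 = (ln(S_0'/K) + (r + sigma^2/2)*T) / (sigma*sqrt(T)) = -1.14522760
d2 = d1 - sigma*sqrt(T) = -1.22022760
exp(-rT) = 0.98486569
N(d1) = 0.12605744; N(d2) = 0.11118930
C = S_0' * N(d1) - K * exp(-rT) * N(d2) = 51.78675819 * 0.12605744 - 57.4600 * 0.98486569 * 0.11118930 = 0.2359


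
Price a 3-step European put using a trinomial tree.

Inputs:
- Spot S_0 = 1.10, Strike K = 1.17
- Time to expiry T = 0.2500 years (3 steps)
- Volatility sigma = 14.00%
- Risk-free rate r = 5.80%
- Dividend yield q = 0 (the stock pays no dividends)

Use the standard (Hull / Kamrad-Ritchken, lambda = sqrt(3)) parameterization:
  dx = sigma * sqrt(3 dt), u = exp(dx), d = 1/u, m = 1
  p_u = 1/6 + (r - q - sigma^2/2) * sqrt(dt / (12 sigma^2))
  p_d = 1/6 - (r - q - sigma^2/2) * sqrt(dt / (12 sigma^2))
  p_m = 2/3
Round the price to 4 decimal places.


Answer: Price = V(0,0) = 0.0644

Derivation:
dt = T/N = 0.083333; dx = sigma*sqrt(3*dt) = 0.070000
u = exp(dx) = 1.072508; d = 1/u = 0.932394
p_u = 0.195357, p_m = 0.666667, p_d = 0.137976
Discount per step: exp(-r*dt) = 0.995178
Stock lattice S(k, j) with j the centered position index:
  k=0: S(0,+0) = 1.1000
  k=1: S(1,-1) = 1.0256; S(1,+0) = 1.1000; S(1,+1) = 1.1798
  k=2: S(2,-2) = 0.9563; S(2,-1) = 1.0256; S(2,+0) = 1.1000; S(2,+1) = 1.1798; S(2,+2) = 1.2653
  k=3: S(3,-3) = 0.8916; S(3,-2) = 0.9563; S(3,-1) = 1.0256; S(3,+0) = 1.1000; S(3,+1) = 1.1798; S(3,+2) = 1.2653; S(3,+3) = 1.3570
Terminal payoffs V(N, j) = max(K - S_T, 0):
  V(3,-3) = 0.278357; V(3,-2) = 0.213706; V(3,-1) = 0.144367; V(3,+0) = 0.070000; V(3,+1) = 0.000000; V(3,+2) = 0.000000; V(3,+3) = 0.000000
Backward induction: V(k, j) = exp(-r*dt) * [p_u * V(k+1, j+1) + p_m * V(k+1, j) + p_d * V(k+1, j-1)]
  V(2,-2) = exp(-r*dt) * [p_u*0.144367 + p_m*0.213706 + p_d*0.278357] = 0.208072
  V(2,-1) = exp(-r*dt) * [p_u*0.070000 + p_m*0.144367 + p_d*0.213706] = 0.138734
  V(2,+0) = exp(-r*dt) * [p_u*0.000000 + p_m*0.070000 + p_d*0.144367] = 0.066265
  V(2,+1) = exp(-r*dt) * [p_u*0.000000 + p_m*0.000000 + p_d*0.070000] = 0.009612
  V(2,+2) = exp(-r*dt) * [p_u*0.000000 + p_m*0.000000 + p_d*0.000000] = 0.000000
  V(1,-1) = exp(-r*dt) * [p_u*0.066265 + p_m*0.138734 + p_d*0.208072] = 0.133497
  V(1,+0) = exp(-r*dt) * [p_u*0.009612 + p_m*0.066265 + p_d*0.138734] = 0.064882
  V(1,+1) = exp(-r*dt) * [p_u*0.000000 + p_m*0.009612 + p_d*0.066265] = 0.015476
  V(0,+0) = exp(-r*dt) * [p_u*0.015476 + p_m*0.064882 + p_d*0.133497] = 0.064385


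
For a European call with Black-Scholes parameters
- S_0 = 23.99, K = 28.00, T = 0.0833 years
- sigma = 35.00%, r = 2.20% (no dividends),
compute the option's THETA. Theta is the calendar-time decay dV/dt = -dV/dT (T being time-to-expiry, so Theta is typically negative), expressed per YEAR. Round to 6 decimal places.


d1 = -1.4614771914; d2 = -1.5624932792
phi(d1) = 0.1371203429; exp(-qT) = 1.0000000000; exp(-rT) = 0.9981690782
Theta = -S*exp(-qT)*phi(d1)*sigma/(2*sqrt(T)) - r*K*exp(-rT)*N(d2) + q*S*exp(-qT)*N(d1)
N(d1) = 0.0719422652; N(d2) = 0.0590859140; sqrt(T) = 0.2886173938
Term 1 = -23.9900 * 1.0000000000 * 0.1371203429 * 0.3500 / (2 * 0.2886173938) = -1.9945626700
Term 2 = -0.0220 * 28.0000 * 0.9981690782 * 0.0590859140 = -0.0363302831
Term 3 = 0 (no dividend yield, q = 0)
Theta = -1.9945626700 + (-0.0363302831) + (0.0000000000) = -2.030893

Answer: Theta = -2.030893


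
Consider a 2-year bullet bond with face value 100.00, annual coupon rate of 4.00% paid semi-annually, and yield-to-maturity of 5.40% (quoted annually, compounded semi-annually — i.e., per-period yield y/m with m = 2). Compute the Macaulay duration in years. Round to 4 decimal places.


Answer: Macaulay duration = 1.9410 years

Derivation:
Coupon per period c = face * coupon_rate / m = 2.000000
Periods per year m = 2; per-period yield y/m = 0.027000
Number of cashflows N = 4
Cashflows (t years, CF_t, discount factor 1/(1+y/m)^(m*t), PV):
  t = 0.5000: CF_t = 2.000000, DF = 0.973710, PV = 1.947420
  t = 1.0000: CF_t = 2.000000, DF = 0.948111, PV = 1.896222
  t = 1.5000: CF_t = 2.000000, DF = 0.923185, PV = 1.846370
  t = 2.0000: CF_t = 102.000000, DF = 0.898914, PV = 91.689245
Price P = sum_t PV_t = 97.379256
Macaulay numerator sum_t t * PV_t:
  t * PV_t at t = 0.5000: 0.973710
  t * PV_t at t = 1.0000: 1.896222
  t * PV_t at t = 1.5000: 2.769555
  t * PV_t at t = 2.0000: 183.378490
Macaulay duration D = (sum_t t * PV_t) / P = 189.017976 / 97.379256 = 1.941050


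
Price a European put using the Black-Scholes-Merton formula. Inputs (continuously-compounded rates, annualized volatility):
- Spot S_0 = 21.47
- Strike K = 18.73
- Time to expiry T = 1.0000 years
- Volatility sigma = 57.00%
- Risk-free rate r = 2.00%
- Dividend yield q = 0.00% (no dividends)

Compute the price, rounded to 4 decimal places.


Answer: Price = 3.0750

Derivation:
d1 = (ln(S/K) + (r - q + 0.5*sigma^2) * T) / (sigma * sqrt(T)) = 0.55961420
d2 = d1 - sigma * sqrt(T) = -0.01038580
exp(-rT) = 0.98019867; exp(-qT) = 1.00000000
P = K * exp(-rT) * N(-d2) - S_0 * exp(-qT) * N(-d1)
N(-d1) = 0.28787131; N(-d2) = 0.50414326
P = 18.7300 * 0.98019867 * 0.50414326 - 21.4700 * 1.00000000 * 0.28787131 = 3.0750


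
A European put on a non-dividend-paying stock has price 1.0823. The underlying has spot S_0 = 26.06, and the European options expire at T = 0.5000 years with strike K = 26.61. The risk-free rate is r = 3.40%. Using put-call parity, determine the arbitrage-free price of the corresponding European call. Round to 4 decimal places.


Put-call parity: C - P = S_0 * exp(-qT) - K * exp(-rT).
S_0 * exp(-qT) = 26.0600 * 1.00000000 = 26.06000000
K * exp(-rT) = 26.6100 * 0.98314368 = 26.16145345
C = P + S*exp(-qT) - K*exp(-rT)
C = 1.0823 + 26.06000000 - 26.16145345 = 0.9808

Answer: Call price = 0.9808


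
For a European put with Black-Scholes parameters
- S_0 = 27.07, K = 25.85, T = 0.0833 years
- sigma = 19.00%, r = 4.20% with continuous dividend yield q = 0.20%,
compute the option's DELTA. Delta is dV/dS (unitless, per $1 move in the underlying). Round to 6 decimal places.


Answer: Delta = -0.176381

Derivation:
d1 = 0.9291315071; d2 = 0.8742942023
phi(d1) = 0.2590896309; exp(-qT) = 0.9998334139; exp(-rT) = 0.9965075130
N(-d1) = 0.1764104690
Delta = -exp(-qT) * N(-d1) = -0.9998334139 * 0.1764104690 = -0.176381


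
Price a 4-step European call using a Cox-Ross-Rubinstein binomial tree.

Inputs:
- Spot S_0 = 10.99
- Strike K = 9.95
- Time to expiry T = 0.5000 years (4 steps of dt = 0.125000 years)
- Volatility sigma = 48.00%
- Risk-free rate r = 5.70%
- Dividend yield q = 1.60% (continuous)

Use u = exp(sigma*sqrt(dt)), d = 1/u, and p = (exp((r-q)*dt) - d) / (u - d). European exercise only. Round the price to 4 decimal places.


dt = T/N = 0.125000
u = exp(sigma*sqrt(dt)) = 1.184956; d = 1/u = 0.843913
p = (exp((r-q)*dt) - d) / (u - d) = 0.472741
Discount per step: exp(-r*dt) = 0.992900
Stock lattice S(k, i) with i counting down-moves:
  k=0: S(0,0) = 10.9900
  k=1: S(1,0) = 13.0227; S(1,1) = 9.2746
  k=2: S(2,0) = 15.4313; S(2,1) = 10.9900; S(2,2) = 7.8270
  k=3: S(3,0) = 18.2854; S(3,1) = 13.0227; S(3,2) = 9.2746; S(3,3) = 6.6053
  k=4: S(4,0) = 21.6674; S(4,1) = 15.4313; S(4,2) = 10.9900; S(4,3) = 7.8270; S(4,4) = 5.5743
Terminal payoffs V(N, i) = max(S_T - K, 0):
  V(4,0) = 11.717388; V(4,1) = 5.481286; V(4,2) = 1.040000; V(4,3) = 0.000000; V(4,4) = 0.000000
Backward induction: V(k, i) = exp(-r*dt) * [p * V(k+1, i) + (1-p) * V(k+1, i+1)].
  V(3,0) = exp(-r*dt) * [p*11.717388 + (1-p)*5.481286] = 8.369502
  V(3,1) = exp(-r*dt) * [p*5.481286 + (1-p)*1.040000] = 3.117289
  V(3,2) = exp(-r*dt) * [p*1.040000 + (1-p)*0.000000] = 0.488160
  V(3,3) = exp(-r*dt) * [p*0.000000 + (1-p)*0.000000] = 0.000000
  V(2,0) = exp(-r*dt) * [p*8.369502 + (1-p)*3.117289] = 5.560466
  V(2,1) = exp(-r*dt) * [p*3.117289 + (1-p)*0.488160] = 1.718767
  V(2,2) = exp(-r*dt) * [p*0.488160 + (1-p)*0.000000] = 0.229135
  V(1,0) = exp(-r*dt) * [p*5.560466 + (1-p)*1.718767] = 3.509800
  V(1,1) = exp(-r*dt) * [p*1.718767 + (1-p)*0.229135] = 0.926719
  V(0,0) = exp(-r*dt) * [p*3.509800 + (1-p)*0.926719] = 2.132599

Answer: Price = V(0,0) = 2.1326


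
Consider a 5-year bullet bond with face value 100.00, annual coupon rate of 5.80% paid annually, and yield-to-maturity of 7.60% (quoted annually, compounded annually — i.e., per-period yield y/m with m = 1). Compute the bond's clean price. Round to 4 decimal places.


Coupon per period c = face * coupon_rate / m = 5.800000
Periods per year m = 1; per-period yield y/m = 0.076000
Number of cashflows N = 5
Cashflows (t years, CF_t, discount factor 1/(1+y/m)^(m*t), PV):
  t = 1.0000: CF_t = 5.800000, DF = 0.929368, PV = 5.390335
  t = 2.0000: CF_t = 5.800000, DF = 0.863725, PV = 5.009605
  t = 3.0000: CF_t = 5.800000, DF = 0.802718, PV = 4.655766
  t = 4.0000: CF_t = 5.800000, DF = 0.746021, PV = 4.326920
  t = 5.0000: CF_t = 105.800000, DF = 0.693328, PV = 73.354086
Price P = sum_t PV_t = 92.736712

Answer: Price = 92.7367


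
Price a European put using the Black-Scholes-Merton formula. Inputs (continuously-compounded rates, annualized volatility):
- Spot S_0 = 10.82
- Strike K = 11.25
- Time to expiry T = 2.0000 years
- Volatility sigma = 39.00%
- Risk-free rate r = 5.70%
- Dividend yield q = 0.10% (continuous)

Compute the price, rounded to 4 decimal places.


d1 = (ln(S/K) + (r - q + 0.5*sigma^2) * T) / (sigma * sqrt(T)) = 0.40817856
d2 = d1 - sigma * sqrt(T) = -0.14336473
exp(-rT) = 0.89225796; exp(-qT) = 0.99800200
P = K * exp(-rT) * N(-d2) - S_0 * exp(-qT) * N(-d1)
N(-d1) = 0.34157129; N(-d2) = 0.55699893
P = 11.2500 * 0.89225796 * 0.55699893 - 10.8200 * 0.99800200 * 0.34157129 = 1.9027

Answer: Price = 1.9027


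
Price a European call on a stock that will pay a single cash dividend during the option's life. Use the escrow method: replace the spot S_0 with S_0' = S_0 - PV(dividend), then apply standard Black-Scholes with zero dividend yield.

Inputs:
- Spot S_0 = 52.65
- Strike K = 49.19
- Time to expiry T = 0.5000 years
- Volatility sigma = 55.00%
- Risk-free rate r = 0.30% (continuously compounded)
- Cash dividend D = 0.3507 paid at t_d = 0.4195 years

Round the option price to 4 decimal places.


PV(D) = D * exp(-r * t_d) = 0.3507 * 0.99874229 = 0.35025892
S_0' = S_0 - PV(D) = 52.6500 - 0.35025892 = 52.29974108
d1 = (ln(S_0'/K) + (r + sigma^2/2)*T) / (sigma*sqrt(T)) = 0.35593459
d2 = d1 - sigma*sqrt(T) = -0.03297414
exp(-rT) = 0.99850112
N(d1) = 0.63905522; N(d2) = 0.48684761
C = S_0' * N(d1) - K * exp(-rT) * N(d2) = 52.29974108 * 0.63905522 - 49.1900 * 0.99850112 * 0.48684761 = 9.5103

Answer: Price = 9.5103


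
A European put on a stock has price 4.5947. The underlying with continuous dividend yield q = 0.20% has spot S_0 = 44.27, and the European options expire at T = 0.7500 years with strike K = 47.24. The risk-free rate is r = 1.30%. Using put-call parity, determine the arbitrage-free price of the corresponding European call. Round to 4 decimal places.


Put-call parity: C - P = S_0 * exp(-qT) - K * exp(-rT).
S_0 * exp(-qT) = 44.2700 * 0.99850112 = 44.20364478
K * exp(-rT) = 47.2400 * 0.99029738 = 46.78164810
C = P + S*exp(-qT) - K*exp(-rT)
C = 4.5947 + 44.20364478 - 46.78164810 = 2.0167

Answer: Call price = 2.0167


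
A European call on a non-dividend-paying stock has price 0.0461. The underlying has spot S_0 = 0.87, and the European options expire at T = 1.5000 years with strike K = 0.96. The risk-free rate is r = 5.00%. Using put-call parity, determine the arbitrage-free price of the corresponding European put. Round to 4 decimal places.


Put-call parity: C - P = S_0 * exp(-qT) - K * exp(-rT).
S_0 * exp(-qT) = 0.8700 * 1.00000000 = 0.87000000
K * exp(-rT) = 0.9600 * 0.92774349 = 0.89063375
P = C - S*exp(-qT) + K*exp(-rT)
P = 0.0461 - 0.87000000 + 0.89063375 = 0.0667

Answer: Put price = 0.0667


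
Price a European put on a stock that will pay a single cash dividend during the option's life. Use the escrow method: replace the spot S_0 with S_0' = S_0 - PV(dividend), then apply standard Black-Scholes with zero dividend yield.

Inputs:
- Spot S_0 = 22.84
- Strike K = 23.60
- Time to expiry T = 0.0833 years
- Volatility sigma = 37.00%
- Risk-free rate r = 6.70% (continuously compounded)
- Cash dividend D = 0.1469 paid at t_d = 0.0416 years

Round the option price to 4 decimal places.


PV(D) = D * exp(-r * t_d) = 0.1469 * 0.99721668 = 0.14649113
S_0' = S_0 - PV(D) = 22.8400 - 0.14649113 = 22.69350887
d1 = (ln(S_0'/K) + (r + sigma^2/2)*T) / (sigma*sqrt(T)) = -0.26112187
d2 = d1 - sigma*sqrt(T) = -0.36791031
exp(-rT) = 0.99443445
N(-d1) = 0.60300074; N(-d2) = 0.64352994
P = K * exp(-rT) * N(-d2) - S_0' * N(-d1) = 23.6000 * 0.99443445 * 0.64352994 - 22.69350887 * 0.60300074 = 1.4186

Answer: Price = 1.4186


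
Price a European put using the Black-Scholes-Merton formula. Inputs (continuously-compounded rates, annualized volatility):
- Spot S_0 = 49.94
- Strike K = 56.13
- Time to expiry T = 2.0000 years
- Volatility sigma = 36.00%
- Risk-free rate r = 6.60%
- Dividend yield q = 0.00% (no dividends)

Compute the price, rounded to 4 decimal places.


d1 = (ln(S/K) + (r - q + 0.5*sigma^2) * T) / (sigma * sqrt(T)) = 0.28431950
d2 = d1 - sigma * sqrt(T) = -0.22479739
exp(-rT) = 0.87634100; exp(-qT) = 1.00000000
P = K * exp(-rT) * N(-d2) - S_0 * exp(-qT) * N(-d1)
N(-d1) = 0.38808277; N(-d2) = 0.58893155
P = 56.1300 * 0.87634100 * 0.58893155 - 49.9400 * 1.00000000 * 0.38808277 = 9.5881

Answer: Price = 9.5881


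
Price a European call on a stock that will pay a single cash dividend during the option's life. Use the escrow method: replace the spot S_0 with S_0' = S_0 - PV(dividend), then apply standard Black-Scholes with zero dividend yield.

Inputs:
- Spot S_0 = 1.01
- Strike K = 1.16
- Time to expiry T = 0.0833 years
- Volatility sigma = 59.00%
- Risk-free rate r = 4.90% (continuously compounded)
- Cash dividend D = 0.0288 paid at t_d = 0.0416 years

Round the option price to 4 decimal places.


Answer: Price = 0.0163

Derivation:
PV(D) = D * exp(-r * t_d) = 0.0288 * 0.99796368 = 0.02874135
S_0' = S_0 - PV(D) = 1.0100 - 0.02874135 = 0.98125865
d1 = (ln(S_0'/K) + (r + sigma^2/2)*T) / (sigma*sqrt(T)) = -0.87359299
d2 = d1 - sigma*sqrt(T) = -1.04387726
exp(-rT) = 0.99592662
N(d1) = 0.19116997; N(d2) = 0.14827109
C = S_0' * N(d1) - K * exp(-rT) * N(d2) = 0.98125865 * 0.19116997 - 1.1600 * 0.99592662 * 0.14827109 = 0.0163


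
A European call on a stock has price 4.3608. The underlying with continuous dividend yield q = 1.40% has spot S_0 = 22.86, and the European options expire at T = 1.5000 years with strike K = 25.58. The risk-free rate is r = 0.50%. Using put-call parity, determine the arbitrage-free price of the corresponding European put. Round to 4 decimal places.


Put-call parity: C - P = S_0 * exp(-qT) - K * exp(-rT).
S_0 * exp(-qT) = 22.8600 * 0.97921896 = 22.38494553
K * exp(-rT) = 25.5800 * 0.99252805 = 25.38886764
P = C - S*exp(-qT) + K*exp(-rT)
P = 4.3608 - 22.38494553 + 25.38886764 = 7.3647

Answer: Put price = 7.3647


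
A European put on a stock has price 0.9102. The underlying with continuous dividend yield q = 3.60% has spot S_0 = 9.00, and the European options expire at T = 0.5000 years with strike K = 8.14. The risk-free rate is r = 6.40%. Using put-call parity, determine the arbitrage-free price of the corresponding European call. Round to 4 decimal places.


Answer: Call price = 1.8660

Derivation:
Put-call parity: C - P = S_0 * exp(-qT) - K * exp(-rT).
S_0 * exp(-qT) = 9.0000 * 0.98216103 = 8.83944929
K * exp(-rT) = 8.1400 * 0.96850658 = 7.88364358
C = P + S*exp(-qT) - K*exp(-rT)
C = 0.9102 + 8.83944929 - 7.88364358 = 1.8660


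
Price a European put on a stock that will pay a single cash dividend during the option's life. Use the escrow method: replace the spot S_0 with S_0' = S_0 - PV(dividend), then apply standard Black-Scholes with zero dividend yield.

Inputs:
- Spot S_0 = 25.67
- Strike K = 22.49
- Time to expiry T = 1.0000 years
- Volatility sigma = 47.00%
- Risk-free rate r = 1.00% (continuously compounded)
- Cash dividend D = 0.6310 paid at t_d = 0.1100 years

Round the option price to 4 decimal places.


Answer: Price = 3.1415

Derivation:
PV(D) = D * exp(-r * t_d) = 0.6310 * 0.99890060 = 0.63030628
S_0' = S_0 - PV(D) = 25.6700 - 0.63030628 = 25.03969372
d1 = (ln(S_0'/K) + (r + sigma^2/2)*T) / (sigma*sqrt(T)) = 0.48476925
d2 = d1 - sigma*sqrt(T) = 0.01476925
exp(-rT) = 0.99004983
N(-d1) = 0.31392002; N(-d2) = 0.49410814
P = K * exp(-rT) * N(-d2) - S_0' * N(-d1) = 22.4900 * 0.99004983 * 0.49410814 - 25.03969372 * 0.31392002 = 3.1415


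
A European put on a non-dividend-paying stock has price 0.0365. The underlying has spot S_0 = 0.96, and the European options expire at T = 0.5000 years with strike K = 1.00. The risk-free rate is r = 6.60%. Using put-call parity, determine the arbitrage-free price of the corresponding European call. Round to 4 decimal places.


Answer: Call price = 0.0290

Derivation:
Put-call parity: C - P = S_0 * exp(-qT) - K * exp(-rT).
S_0 * exp(-qT) = 0.9600 * 1.00000000 = 0.96000000
K * exp(-rT) = 1.0000 * 0.96753856 = 0.96753856
C = P + S*exp(-qT) - K*exp(-rT)
C = 0.0365 + 0.96000000 - 0.96753856 = 0.0290


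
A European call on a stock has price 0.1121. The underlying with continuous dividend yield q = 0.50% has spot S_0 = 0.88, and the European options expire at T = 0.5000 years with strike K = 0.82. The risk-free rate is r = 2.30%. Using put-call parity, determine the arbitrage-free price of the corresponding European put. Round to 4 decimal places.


Put-call parity: C - P = S_0 * exp(-qT) - K * exp(-rT).
S_0 * exp(-qT) = 0.8800 * 0.99750312 = 0.87780275
K * exp(-rT) = 0.8200 * 0.98856587 = 0.81062402
P = C - S*exp(-qT) + K*exp(-rT)
P = 0.1121 - 0.87780275 + 0.81062402 = 0.0449

Answer: Put price = 0.0449


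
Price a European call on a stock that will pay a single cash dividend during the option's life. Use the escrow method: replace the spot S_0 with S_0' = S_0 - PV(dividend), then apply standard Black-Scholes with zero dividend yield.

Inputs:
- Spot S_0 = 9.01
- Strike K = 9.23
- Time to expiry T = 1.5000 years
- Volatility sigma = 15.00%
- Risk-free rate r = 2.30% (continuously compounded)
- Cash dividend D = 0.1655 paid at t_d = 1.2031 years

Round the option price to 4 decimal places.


Answer: Price = 0.6167

Derivation:
PV(D) = D * exp(-r * t_d) = 0.1655 * 0.97270804 = 0.16098318
S_0' = S_0 - PV(D) = 9.0100 - 0.16098318 = 8.84901682
d1 = (ln(S_0'/K) + (r + sigma^2/2)*T) / (sigma*sqrt(T)) = 0.05019990
d2 = d1 - sigma*sqrt(T) = -0.13351183
exp(-rT) = 0.96608834
N(d1) = 0.52001845; N(d2) = 0.44689430
C = S_0' * N(d1) - K * exp(-rT) * N(d2) = 8.84901682 * 0.52001845 - 9.2300 * 0.96608834 * 0.44689430 = 0.6167


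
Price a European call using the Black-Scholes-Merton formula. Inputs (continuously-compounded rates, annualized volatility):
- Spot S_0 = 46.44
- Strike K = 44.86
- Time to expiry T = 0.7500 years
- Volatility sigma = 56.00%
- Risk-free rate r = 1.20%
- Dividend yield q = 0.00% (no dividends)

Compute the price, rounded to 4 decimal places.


Answer: Price = 9.7334

Derivation:
d1 = (ln(S/K) + (r - q + 0.5*sigma^2) * T) / (sigma * sqrt(T)) = 0.33241896
d2 = d1 - sigma * sqrt(T) = -0.15255527
exp(-rT) = 0.99104038; exp(-qT) = 1.00000000
C = S_0 * exp(-qT) * N(d1) - K * exp(-rT) * N(d2)
N(d1) = 0.63021354; N(d2) = 0.43937450
C = 46.4400 * 1.00000000 * 0.63021354 - 44.8600 * 0.99104038 * 0.43937450 = 9.7334


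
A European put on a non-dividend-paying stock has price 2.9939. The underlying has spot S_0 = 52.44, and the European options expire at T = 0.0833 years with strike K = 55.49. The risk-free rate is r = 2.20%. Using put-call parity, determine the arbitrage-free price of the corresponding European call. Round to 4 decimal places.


Answer: Call price = 0.0455

Derivation:
Put-call parity: C - P = S_0 * exp(-qT) - K * exp(-rT).
S_0 * exp(-qT) = 52.4400 * 1.00000000 = 52.44000000
K * exp(-rT) = 55.4900 * 0.99816908 = 55.38840215
C = P + S*exp(-qT) - K*exp(-rT)
C = 2.9939 + 52.44000000 - 55.38840215 = 0.0455


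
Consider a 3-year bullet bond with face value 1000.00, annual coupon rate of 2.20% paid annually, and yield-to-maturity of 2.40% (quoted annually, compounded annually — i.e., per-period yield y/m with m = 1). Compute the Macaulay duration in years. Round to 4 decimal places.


Answer: Macaulay duration = 2.9357 years

Derivation:
Coupon per period c = face * coupon_rate / m = 22.000000
Periods per year m = 1; per-period yield y/m = 0.024000
Number of cashflows N = 3
Cashflows (t years, CF_t, discount factor 1/(1+y/m)^(m*t), PV):
  t = 1.0000: CF_t = 22.000000, DF = 0.976562, PV = 21.484375
  t = 2.0000: CF_t = 22.000000, DF = 0.953674, PV = 20.980835
  t = 3.0000: CF_t = 1022.000000, DF = 0.931323, PV = 951.811671
Price P = sum_t PV_t = 994.276881
Macaulay numerator sum_t t * PV_t:
  t * PV_t at t = 1.0000: 21.484375
  t * PV_t at t = 2.0000: 41.961670
  t * PV_t at t = 3.0000: 2855.435014
Macaulay duration D = (sum_t t * PV_t) / P = 2918.881059 / 994.276881 = 2.935682


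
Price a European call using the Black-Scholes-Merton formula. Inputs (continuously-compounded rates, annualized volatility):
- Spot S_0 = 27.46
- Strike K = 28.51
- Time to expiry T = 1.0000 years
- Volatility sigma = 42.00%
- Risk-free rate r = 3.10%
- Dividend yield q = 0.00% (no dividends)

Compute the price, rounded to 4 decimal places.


d1 = (ln(S/K) + (r - q + 0.5*sigma^2) * T) / (sigma * sqrt(T)) = 0.19446547
d2 = d1 - sigma * sqrt(T) = -0.22553453
exp(-rT) = 0.96947557; exp(-qT) = 1.00000000
C = S_0 * exp(-qT) * N(d1) - K * exp(-rT) * N(d2)
N(d1) = 0.57709428; N(d2) = 0.41078173
C = 27.4600 * 1.00000000 * 0.57709428 - 28.5100 * 0.96947557 * 0.41078173 = 4.4931

Answer: Price = 4.4931


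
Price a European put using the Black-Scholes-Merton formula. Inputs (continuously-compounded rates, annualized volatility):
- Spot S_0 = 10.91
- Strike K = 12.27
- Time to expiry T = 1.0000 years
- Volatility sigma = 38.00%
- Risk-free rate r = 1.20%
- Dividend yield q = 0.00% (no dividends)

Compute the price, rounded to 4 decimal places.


Answer: Price = 2.4079

Derivation:
d1 = (ln(S/K) + (r - q + 0.5*sigma^2) * T) / (sigma * sqrt(T)) = -0.08757226
d2 = d1 - sigma * sqrt(T) = -0.46757226
exp(-rT) = 0.98807171; exp(-qT) = 1.00000000
P = K * exp(-rT) * N(-d2) - S_0 * exp(-qT) * N(-d1)
N(-d1) = 0.53489167; N(-d2) = 0.67995475
P = 12.2700 * 0.98807171 * 0.67995475 - 10.9100 * 1.00000000 * 0.53489167 = 2.4079


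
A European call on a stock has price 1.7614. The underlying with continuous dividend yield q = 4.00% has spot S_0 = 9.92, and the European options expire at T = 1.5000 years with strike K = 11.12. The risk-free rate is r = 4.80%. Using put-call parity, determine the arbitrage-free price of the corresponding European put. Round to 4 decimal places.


Put-call parity: C - P = S_0 * exp(-qT) - K * exp(-rT).
S_0 * exp(-qT) = 9.9200 * 0.94176453 = 9.34230417
K * exp(-rT) = 11.1200 * 0.93053090 = 10.34750356
P = C - S*exp(-qT) + K*exp(-rT)
P = 1.7614 - 9.34230417 + 10.34750356 = 2.7666

Answer: Put price = 2.7666


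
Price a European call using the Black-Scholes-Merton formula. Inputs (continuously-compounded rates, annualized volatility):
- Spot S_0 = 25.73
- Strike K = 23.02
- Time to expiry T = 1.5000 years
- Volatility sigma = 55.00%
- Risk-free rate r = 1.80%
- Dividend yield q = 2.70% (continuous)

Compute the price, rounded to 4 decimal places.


d1 = (ln(S/K) + (r - q + 0.5*sigma^2) * T) / (sigma * sqrt(T)) = 0.48198420
d2 = d1 - sigma * sqrt(T) = -0.19162548
exp(-rT) = 0.97336124; exp(-qT) = 0.96030916
C = S_0 * exp(-qT) * N(d1) - K * exp(-rT) * N(d2)
N(d1) = 0.68509142; N(d2) = 0.42401779
C = 25.7300 * 0.96030916 * 0.68509142 - 23.0200 * 0.97336124 * 0.42401779 = 7.4269

Answer: Price = 7.4269


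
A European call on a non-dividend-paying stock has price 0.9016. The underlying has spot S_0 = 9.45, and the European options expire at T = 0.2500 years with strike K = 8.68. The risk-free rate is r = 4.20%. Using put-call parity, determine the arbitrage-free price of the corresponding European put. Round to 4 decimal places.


Put-call parity: C - P = S_0 * exp(-qT) - K * exp(-rT).
S_0 * exp(-qT) = 9.4500 * 1.00000000 = 9.45000000
K * exp(-rT) = 8.6800 * 0.98955493 = 8.58933681
P = C - S*exp(-qT) + K*exp(-rT)
P = 0.9016 - 9.45000000 + 8.58933681 = 0.0409

Answer: Put price = 0.0409


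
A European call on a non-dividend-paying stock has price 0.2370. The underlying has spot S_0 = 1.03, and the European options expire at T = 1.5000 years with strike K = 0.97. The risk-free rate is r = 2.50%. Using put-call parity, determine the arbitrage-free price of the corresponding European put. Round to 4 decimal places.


Put-call parity: C - P = S_0 * exp(-qT) - K * exp(-rT).
S_0 * exp(-qT) = 1.0300 * 1.00000000 = 1.03000000
K * exp(-rT) = 0.9700 * 0.96319442 = 0.93429859
P = C - S*exp(-qT) + K*exp(-rT)
P = 0.2370 - 1.03000000 + 0.93429859 = 0.1413

Answer: Put price = 0.1413


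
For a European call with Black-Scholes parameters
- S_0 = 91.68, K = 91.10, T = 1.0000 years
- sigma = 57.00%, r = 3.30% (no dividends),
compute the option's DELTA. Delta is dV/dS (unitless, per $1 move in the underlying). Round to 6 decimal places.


Answer: Delta = 0.638341

Derivation:
d1 = 0.3540288574; d2 = -0.2159711426
phi(d1) = 0.3747085523; exp(-qT) = 1.0000000000; exp(-rT) = 0.9675385596
N(d1) = 0.6383413715
Delta = exp(-qT) * N(d1) = 1.0000000000 * 0.6383413715 = 0.638341


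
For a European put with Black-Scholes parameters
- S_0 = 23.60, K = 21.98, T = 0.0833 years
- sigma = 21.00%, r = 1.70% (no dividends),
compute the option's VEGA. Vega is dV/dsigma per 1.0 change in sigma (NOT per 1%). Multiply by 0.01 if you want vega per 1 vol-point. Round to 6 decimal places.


Answer: Vega = 1.280075

Derivation:
d1 = 1.2269766406; d2 = 1.1663669879
phi(d1) = 0.1879321338; exp(-qT) = 1.0000000000; exp(-rT) = 0.9985849022
Vega = S * exp(-qT) * phi(d1) * sqrt(T) = 23.6000 * 1.0000000000 * 0.1879321338 * 0.2886173938 = 1.280075


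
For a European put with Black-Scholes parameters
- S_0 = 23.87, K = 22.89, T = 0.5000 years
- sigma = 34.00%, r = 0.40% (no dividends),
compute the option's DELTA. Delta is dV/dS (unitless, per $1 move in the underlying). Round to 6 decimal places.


d1 = 0.3029008627; d2 = 0.0624845571
phi(d1) = 0.3810544504; exp(-qT) = 1.0000000000; exp(-rT) = 0.9980019987
N(-d1) = 0.3809827069
Delta = -exp(-qT) * N(-d1) = -1.0000000000 * 0.3809827069 = -0.380983

Answer: Delta = -0.380983


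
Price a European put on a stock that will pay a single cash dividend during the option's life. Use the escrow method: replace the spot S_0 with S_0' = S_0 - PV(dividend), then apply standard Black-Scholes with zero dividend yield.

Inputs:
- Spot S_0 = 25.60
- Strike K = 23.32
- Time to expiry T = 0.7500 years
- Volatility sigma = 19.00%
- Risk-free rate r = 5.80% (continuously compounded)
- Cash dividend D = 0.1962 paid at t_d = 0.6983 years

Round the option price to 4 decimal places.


PV(D) = D * exp(-r * t_d) = 0.1962 * 0.96030782 = 0.18841239
S_0' = S_0 - PV(D) = 25.6000 - 0.18841239 = 25.41158761
d1 = (ln(S_0'/K) + (r + sigma^2/2)*T) / (sigma*sqrt(T)) = 0.86864726
d2 = d1 - sigma*sqrt(T) = 0.70410244
exp(-rT) = 0.95743255
N(-d1) = 0.19252005; N(-d2) = 0.24068449
P = K * exp(-rT) * N(-d2) - S_0' * N(-d1) = 23.3200 * 0.95743255 * 0.24068449 - 25.41158761 * 0.19252005 = 0.4816

Answer: Price = 0.4816


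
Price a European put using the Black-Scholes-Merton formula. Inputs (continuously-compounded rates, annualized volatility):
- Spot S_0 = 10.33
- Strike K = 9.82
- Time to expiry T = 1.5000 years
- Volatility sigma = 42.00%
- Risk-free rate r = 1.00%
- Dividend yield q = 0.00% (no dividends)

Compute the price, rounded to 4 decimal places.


d1 = (ln(S/K) + (r - q + 0.5*sigma^2) * T) / (sigma * sqrt(T)) = 0.38478599
d2 = d1 - sigma * sqrt(T) = -0.12960686
exp(-rT) = 0.98511194; exp(-qT) = 1.00000000
P = K * exp(-rT) * N(-d2) - S_0 * exp(-qT) * N(-d1)
N(-d1) = 0.35019799; N(-d2) = 0.55156126
P = 9.8200 * 0.98511194 * 0.55156126 - 10.3300 * 1.00000000 * 0.35019799 = 1.7181

Answer: Price = 1.7181


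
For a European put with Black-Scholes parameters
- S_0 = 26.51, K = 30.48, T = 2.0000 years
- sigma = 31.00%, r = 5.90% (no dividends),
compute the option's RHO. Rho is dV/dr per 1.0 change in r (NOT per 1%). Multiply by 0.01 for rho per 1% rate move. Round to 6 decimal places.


Answer: Rho = -32.818465

Derivation:
d1 = 0.1700507172; d2 = -0.2683554871
phi(d1) = 0.3932156238; exp(-qT) = 1.0000000000; exp(-rT) = 0.8886960526
N(-d2) = 0.6057871503
Rho = -K*T*exp(-rT)*N(-d2) = -30.4800 * 2.0000 * 0.8886960526 * 0.6057871503 = -32.818465


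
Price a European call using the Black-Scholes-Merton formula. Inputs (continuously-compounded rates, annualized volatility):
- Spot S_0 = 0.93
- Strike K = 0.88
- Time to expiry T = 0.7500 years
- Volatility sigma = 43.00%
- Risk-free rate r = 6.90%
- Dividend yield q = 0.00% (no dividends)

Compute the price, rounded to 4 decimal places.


Answer: Price = 0.1829

Derivation:
d1 = (ln(S/K) + (r - q + 0.5*sigma^2) * T) / (sigma * sqrt(T)) = 0.47356197
d2 = d1 - sigma * sqrt(T) = 0.10117104
exp(-rT) = 0.94956623; exp(-qT) = 1.00000000
C = S_0 * exp(-qT) * N(d1) - K * exp(-rT) * N(d2)
N(d1) = 0.68209385; N(d2) = 0.54029266
C = 0.9300 * 1.00000000 * 0.68209385 - 0.8800 * 0.94956623 * 0.54029266 = 0.1829


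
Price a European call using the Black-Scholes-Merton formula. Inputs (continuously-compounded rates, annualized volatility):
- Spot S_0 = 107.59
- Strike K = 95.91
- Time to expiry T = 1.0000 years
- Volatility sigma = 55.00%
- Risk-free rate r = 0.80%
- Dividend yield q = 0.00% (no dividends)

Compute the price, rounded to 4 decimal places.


Answer: Price = 28.7187

Derivation:
d1 = (ln(S/K) + (r - q + 0.5*sigma^2) * T) / (sigma * sqrt(T)) = 0.49848628
d2 = d1 - sigma * sqrt(T) = -0.05151372
exp(-rT) = 0.99203191; exp(-qT) = 1.00000000
C = S_0 * exp(-qT) * N(d1) - K * exp(-rT) * N(d2)
N(d1) = 0.69092933; N(d2) = 0.47945809
C = 107.5900 * 1.00000000 * 0.69092933 - 95.9100 * 0.99203191 * 0.47945809 = 28.7187


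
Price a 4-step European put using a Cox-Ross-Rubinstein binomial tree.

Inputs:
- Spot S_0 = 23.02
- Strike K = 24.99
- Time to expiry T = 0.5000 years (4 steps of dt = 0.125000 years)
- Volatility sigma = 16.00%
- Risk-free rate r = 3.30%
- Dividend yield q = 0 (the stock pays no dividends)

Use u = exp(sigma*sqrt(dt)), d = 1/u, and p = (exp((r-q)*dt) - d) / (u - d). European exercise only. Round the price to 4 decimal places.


Answer: Price = V(0,0) = 2.0558

Derivation:
dt = T/N = 0.125000
u = exp(sigma*sqrt(dt)) = 1.058199; d = 1/u = 0.945002
p = (exp((r-q)*dt) - d) / (u - d) = 0.522378
Discount per step: exp(-r*dt) = 0.995883
Stock lattice S(k, i) with i counting down-moves:
  k=0: S(0,0) = 23.0200
  k=1: S(1,0) = 24.3597; S(1,1) = 21.7539
  k=2: S(2,0) = 25.7775; S(2,1) = 23.0200; S(2,2) = 20.5575
  k=3: S(3,0) = 27.2777; S(3,1) = 24.3597; S(3,2) = 21.7539; S(3,3) = 19.4269
  k=4: S(4,0) = 28.8652; S(4,1) = 25.7775; S(4,2) = 23.0200; S(4,3) = 20.5575; S(4,4) = 18.3584
Terminal payoffs V(N, i) = max(K - S_T, 0):
  V(4,0) = 0.000000; V(4,1) = 0.000000; V(4,2) = 1.970000; V(4,3) = 4.432490; V(4,4) = 6.631563
Backward induction: V(k, i) = exp(-r*dt) * [p * V(k+1, i) + (1-p) * V(k+1, i+1)].
  V(3,0) = exp(-r*dt) * [p*0.000000 + (1-p)*0.000000] = 0.000000
  V(3,1) = exp(-r*dt) * [p*0.000000 + (1-p)*1.970000] = 0.937043
  V(3,2) = exp(-r*dt) * [p*1.970000 + (1-p)*4.432490] = 3.133189
  V(3,3) = exp(-r*dt) * [p*4.432490 + (1-p)*6.631563] = 5.460247
  V(2,0) = exp(-r*dt) * [p*0.000000 + (1-p)*0.937043] = 0.445710
  V(2,1) = exp(-r*dt) * [p*0.937043 + (1-p)*3.133189] = 1.977796
  V(2,2) = exp(-r*dt) * [p*3.133189 + (1-p)*5.460247] = 4.227171
  V(1,0) = exp(-r*dt) * [p*0.445710 + (1-p)*1.977796] = 1.172622
  V(1,1) = exp(-r*dt) * [p*1.977796 + (1-p)*4.227171] = 3.039584
  V(0,0) = exp(-r*dt) * [p*1.172622 + (1-p)*3.039584] = 2.055827
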